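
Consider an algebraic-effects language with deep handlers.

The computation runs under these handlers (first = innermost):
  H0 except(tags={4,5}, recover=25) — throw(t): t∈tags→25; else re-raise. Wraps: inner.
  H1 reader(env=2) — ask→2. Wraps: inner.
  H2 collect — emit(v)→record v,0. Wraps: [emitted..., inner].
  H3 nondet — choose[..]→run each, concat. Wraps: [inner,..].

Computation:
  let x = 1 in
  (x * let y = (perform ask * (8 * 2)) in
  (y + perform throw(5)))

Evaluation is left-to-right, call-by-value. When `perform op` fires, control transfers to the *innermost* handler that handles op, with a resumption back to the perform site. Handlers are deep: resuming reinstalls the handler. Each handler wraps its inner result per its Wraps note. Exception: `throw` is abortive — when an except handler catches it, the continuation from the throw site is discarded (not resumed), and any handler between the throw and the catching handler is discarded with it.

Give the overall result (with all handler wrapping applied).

Step-by-step:
ask @ H1 ⇒ 2
throw(5) @ H0 caught ⇒ 25
H1 returns 25
H2 returns [25]
H3 returns [[25]]
= [[25]]

Answer: [[25]]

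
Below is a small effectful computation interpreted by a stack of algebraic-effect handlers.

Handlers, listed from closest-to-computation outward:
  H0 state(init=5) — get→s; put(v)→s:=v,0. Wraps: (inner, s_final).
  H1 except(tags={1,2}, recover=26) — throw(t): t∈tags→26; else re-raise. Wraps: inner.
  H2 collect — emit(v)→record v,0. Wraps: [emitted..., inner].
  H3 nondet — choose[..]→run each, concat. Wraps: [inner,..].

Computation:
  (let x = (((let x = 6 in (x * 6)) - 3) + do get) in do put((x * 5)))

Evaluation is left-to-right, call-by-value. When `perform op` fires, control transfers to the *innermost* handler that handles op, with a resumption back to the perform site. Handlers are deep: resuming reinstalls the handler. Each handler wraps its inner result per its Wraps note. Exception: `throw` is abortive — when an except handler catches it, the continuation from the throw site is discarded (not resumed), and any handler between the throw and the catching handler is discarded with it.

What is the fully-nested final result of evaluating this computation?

Evaluation trace:
get @ H0 ⇒ 5
put(190) @ H0 ⇒ s:=190
H0 returns (0, 190)
H1 returns (0, 190)
H2 returns [(0, 190)]
H3 returns [[(0, 190)]]
= [[(0, 190)]]

Answer: [[(0, 190)]]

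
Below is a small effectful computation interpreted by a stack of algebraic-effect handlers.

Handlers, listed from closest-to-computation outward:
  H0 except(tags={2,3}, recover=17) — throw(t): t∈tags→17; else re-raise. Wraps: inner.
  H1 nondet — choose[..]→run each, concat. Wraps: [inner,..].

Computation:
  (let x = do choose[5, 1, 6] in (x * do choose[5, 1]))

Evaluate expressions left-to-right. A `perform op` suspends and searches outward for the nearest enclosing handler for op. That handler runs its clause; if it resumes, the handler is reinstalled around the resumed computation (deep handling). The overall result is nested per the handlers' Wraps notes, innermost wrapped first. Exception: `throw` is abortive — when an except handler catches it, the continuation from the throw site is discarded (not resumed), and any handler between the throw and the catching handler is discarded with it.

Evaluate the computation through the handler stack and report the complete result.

Answer: [25, 5, 5, 1, 30, 6]

Step-by-step:
choose[5, 1, 6] @ H1
  branch[0] choose=5:
    choose[5, 1] @ H1
      branch[0] choose=5:
        H0 returns 25
        H1 returns [25]
      branch[1] choose=1:
        H0 returns 5
        H1 returns [5]
  branch[1] choose=1:
    choose[5, 1] @ H1
      branch[0] choose=5:
        H0 returns 5
        H1 returns [5]
      branch[1] choose=1:
        H0 returns 1
        H1 returns [1]
  branch[2] choose=6:
    choose[5, 1] @ H1
      branch[0] choose=5:
        H0 returns 30
        H1 returns [30]
      branch[1] choose=1:
        H0 returns 6
        H1 returns [6]
= [25, 5, 5, 1, 30, 6]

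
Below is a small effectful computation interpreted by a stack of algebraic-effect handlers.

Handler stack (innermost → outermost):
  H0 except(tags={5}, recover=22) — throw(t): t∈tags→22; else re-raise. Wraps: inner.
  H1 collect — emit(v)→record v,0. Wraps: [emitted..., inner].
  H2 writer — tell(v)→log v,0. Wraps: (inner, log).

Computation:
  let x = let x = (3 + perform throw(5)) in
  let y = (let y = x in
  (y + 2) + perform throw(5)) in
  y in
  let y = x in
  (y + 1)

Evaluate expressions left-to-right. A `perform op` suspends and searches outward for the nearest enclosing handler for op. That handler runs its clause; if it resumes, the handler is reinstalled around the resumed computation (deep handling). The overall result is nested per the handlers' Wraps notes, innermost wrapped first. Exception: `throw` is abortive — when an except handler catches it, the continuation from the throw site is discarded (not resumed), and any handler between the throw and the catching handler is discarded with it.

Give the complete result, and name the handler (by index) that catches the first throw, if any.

Working:
throw(5) @ H0 caught ⇒ 22
H1 returns [22]
H2 returns ([22], ())
= ([22], ())

Answer: ([22], ()) ; first throw caught by: H0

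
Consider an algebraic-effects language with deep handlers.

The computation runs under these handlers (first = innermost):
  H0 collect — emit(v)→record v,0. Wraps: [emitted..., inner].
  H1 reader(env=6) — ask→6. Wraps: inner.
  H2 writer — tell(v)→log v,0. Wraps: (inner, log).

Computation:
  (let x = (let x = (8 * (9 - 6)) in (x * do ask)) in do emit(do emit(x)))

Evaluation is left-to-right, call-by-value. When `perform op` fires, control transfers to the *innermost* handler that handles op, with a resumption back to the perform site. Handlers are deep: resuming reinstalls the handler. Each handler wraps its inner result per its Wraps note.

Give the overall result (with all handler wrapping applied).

Working:
ask @ H1 ⇒ 6
emit(144) @ H0 ⇒ out+=144
emit(0) @ H0 ⇒ out+=0
H0 returns [144, 0, 0]
H1 returns [144, 0, 0]
H2 returns ([144, 0, 0], ())
= ([144, 0, 0], ())

Answer: ([144, 0, 0], ())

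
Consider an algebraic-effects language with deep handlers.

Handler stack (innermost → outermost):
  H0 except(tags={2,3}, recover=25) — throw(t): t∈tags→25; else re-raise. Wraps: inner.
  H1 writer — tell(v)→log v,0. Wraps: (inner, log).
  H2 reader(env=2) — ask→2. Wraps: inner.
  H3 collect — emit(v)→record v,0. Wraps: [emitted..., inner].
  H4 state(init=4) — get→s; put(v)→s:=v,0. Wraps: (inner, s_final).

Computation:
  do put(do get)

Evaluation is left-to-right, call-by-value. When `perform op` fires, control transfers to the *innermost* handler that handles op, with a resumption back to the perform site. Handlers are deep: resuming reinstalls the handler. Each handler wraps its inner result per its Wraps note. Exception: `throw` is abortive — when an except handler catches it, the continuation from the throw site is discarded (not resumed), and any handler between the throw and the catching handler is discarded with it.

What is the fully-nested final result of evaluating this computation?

Step-by-step:
get @ H4 ⇒ 4
put(4) @ H4 ⇒ s:=4
H0 returns 0
H1 returns (0, ())
H2 returns (0, ())
H3 returns [(0, ())]
H4 returns ([(0, ())], 4)
= ([(0, ())], 4)

Answer: ([(0, ())], 4)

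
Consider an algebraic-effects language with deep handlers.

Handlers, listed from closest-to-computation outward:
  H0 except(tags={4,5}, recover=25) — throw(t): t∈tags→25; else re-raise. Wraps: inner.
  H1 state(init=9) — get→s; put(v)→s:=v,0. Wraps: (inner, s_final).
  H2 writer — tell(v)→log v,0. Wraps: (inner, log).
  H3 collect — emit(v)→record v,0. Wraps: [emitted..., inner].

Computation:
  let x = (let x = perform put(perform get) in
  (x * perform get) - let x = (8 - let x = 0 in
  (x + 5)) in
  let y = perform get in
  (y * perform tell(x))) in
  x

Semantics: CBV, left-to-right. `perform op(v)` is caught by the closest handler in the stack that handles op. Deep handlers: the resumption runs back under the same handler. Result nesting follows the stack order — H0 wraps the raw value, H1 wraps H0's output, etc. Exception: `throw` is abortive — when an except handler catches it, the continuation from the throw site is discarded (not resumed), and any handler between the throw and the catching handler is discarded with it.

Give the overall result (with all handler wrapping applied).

Answer: [((0, 9), (3))]

Evaluation trace:
get @ H1 ⇒ 9
put(9) @ H1 ⇒ s:=9
get @ H1 ⇒ 9
get @ H1 ⇒ 9
tell(3) @ H2 ⇒ log+=3
H0 returns 0
H1 returns (0, 9)
H2 returns ((0, 9), (3))
H3 returns [((0, 9), (3))]
= [((0, 9), (3))]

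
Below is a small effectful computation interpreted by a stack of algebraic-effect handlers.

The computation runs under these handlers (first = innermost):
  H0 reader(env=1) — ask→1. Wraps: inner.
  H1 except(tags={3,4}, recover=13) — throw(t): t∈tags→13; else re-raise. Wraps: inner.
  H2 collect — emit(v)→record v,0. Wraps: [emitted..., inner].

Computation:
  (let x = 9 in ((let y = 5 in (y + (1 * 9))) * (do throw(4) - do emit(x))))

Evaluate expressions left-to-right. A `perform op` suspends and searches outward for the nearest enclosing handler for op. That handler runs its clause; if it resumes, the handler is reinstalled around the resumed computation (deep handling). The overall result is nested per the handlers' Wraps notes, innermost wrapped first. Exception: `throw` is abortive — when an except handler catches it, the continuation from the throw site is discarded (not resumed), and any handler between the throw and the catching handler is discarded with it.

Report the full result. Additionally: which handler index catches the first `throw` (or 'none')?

Step-by-step:
throw(4) @ H1 caught ⇒ 13
H2 returns [13]
= [13]

Answer: [13] ; first throw caught by: H1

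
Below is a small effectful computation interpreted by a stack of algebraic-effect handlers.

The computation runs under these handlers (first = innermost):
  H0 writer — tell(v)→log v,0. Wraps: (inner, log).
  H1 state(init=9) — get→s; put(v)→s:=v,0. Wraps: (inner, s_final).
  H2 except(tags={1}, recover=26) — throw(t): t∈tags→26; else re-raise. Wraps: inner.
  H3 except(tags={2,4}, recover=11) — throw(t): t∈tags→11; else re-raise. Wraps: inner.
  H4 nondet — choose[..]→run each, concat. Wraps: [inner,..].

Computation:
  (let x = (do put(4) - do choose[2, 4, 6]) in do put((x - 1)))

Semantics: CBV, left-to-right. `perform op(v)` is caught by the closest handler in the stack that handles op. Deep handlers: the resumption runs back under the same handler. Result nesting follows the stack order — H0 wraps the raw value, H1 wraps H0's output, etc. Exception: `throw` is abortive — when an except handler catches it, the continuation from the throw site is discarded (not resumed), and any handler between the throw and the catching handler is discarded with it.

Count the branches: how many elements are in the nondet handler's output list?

Answer: 3

Working:
put(4) @ H1 ⇒ s:=4
choose[2, 4, 6] @ H4
  branch[0] choose=2:
    put(-3) @ H1 ⇒ s:=-3
    H0 returns (0, ())
    H1 returns ((0, ()), -3)
    H2 returns ((0, ()), -3)
    H3 returns ((0, ()), -3)
    H4 returns [((0, ()), -3)]
  branch[1] choose=4:
    put(-5) @ H1 ⇒ s:=-5
    H0 returns (0, ())
    H1 returns ((0, ()), -5)
    H2 returns ((0, ()), -5)
    H3 returns ((0, ()), -5)
    H4 returns [((0, ()), -5)]
  branch[2] choose=6:
    put(-7) @ H1 ⇒ s:=-7
    H0 returns (0, ())
    H1 returns ((0, ()), -7)
    H2 returns ((0, ()), -7)
    H3 returns ((0, ()), -7)
    H4 returns [((0, ()), -7)]
= [((0, ()), -3), ((0, ()), -5), ((0, ()), -7)]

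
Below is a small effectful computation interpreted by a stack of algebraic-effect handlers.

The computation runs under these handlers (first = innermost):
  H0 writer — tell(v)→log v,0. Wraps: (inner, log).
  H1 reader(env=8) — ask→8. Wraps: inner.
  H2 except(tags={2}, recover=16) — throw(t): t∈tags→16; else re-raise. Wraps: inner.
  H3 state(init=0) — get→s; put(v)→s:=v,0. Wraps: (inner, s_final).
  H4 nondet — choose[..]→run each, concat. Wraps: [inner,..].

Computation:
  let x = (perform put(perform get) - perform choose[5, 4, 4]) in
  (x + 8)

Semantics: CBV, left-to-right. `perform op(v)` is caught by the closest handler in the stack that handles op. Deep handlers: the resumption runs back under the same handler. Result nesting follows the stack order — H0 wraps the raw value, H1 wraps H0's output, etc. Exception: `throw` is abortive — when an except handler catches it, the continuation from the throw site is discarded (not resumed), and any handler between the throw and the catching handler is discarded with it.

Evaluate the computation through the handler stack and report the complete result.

Evaluation trace:
get @ H3 ⇒ 0
put(0) @ H3 ⇒ s:=0
choose[5, 4, 4] @ H4
  branch[0] choose=5:
    H0 returns (3, ())
    H1 returns (3, ())
    H2 returns (3, ())
    H3 returns ((3, ()), 0)
    H4 returns [((3, ()), 0)]
  branch[1] choose=4:
    H0 returns (4, ())
    H1 returns (4, ())
    H2 returns (4, ())
    H3 returns ((4, ()), 0)
    H4 returns [((4, ()), 0)]
  branch[2] choose=4:
    H0 returns (4, ())
    H1 returns (4, ())
    H2 returns (4, ())
    H3 returns ((4, ()), 0)
    H4 returns [((4, ()), 0)]
= [((3, ()), 0), ((4, ()), 0), ((4, ()), 0)]

Answer: [((3, ()), 0), ((4, ()), 0), ((4, ()), 0)]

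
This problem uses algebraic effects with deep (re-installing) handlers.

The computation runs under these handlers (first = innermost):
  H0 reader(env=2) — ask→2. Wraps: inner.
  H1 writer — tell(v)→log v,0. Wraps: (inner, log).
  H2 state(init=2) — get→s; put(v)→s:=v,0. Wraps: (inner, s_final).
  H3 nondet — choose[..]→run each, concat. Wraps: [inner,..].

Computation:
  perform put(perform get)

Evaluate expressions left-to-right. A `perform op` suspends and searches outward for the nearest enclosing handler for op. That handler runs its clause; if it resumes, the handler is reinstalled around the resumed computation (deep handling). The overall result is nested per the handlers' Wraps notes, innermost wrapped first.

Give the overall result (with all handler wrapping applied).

Answer: [((0, ()), 2)]

Working:
get @ H2 ⇒ 2
put(2) @ H2 ⇒ s:=2
H0 returns 0
H1 returns (0, ())
H2 returns ((0, ()), 2)
H3 returns [((0, ()), 2)]
= [((0, ()), 2)]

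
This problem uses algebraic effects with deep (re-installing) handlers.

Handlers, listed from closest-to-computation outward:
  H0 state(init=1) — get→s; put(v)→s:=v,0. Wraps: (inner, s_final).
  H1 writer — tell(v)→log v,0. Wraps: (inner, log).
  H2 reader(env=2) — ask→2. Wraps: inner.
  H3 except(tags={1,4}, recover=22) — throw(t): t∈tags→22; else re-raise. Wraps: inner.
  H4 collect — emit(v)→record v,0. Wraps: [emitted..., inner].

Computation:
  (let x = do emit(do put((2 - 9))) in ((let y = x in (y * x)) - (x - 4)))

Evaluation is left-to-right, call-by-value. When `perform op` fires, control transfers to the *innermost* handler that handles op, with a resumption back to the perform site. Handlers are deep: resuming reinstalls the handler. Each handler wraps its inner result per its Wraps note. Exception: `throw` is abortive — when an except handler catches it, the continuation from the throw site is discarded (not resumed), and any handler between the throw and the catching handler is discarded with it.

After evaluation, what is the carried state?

Answer: -7

Evaluation trace:
put(-7) @ H0 ⇒ s:=-7
emit(0) @ H4 ⇒ out+=0
H0 returns (4, -7)
H1 returns ((4, -7), ())
H2 returns ((4, -7), ())
H3 returns ((4, -7), ())
H4 returns [0, ((4, -7), ())]
= [0, ((4, -7), ())]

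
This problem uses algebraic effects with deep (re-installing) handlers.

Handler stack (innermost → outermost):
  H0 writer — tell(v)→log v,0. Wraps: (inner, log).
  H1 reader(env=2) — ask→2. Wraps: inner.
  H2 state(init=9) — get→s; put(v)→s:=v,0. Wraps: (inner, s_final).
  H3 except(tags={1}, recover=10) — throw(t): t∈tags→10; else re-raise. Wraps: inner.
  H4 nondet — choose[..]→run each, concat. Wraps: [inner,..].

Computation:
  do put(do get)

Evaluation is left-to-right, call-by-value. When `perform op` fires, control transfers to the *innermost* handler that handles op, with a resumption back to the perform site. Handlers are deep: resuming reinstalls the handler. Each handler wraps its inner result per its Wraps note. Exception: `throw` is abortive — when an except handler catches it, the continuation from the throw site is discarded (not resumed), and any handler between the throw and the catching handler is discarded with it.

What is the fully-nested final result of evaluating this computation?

Answer: [((0, ()), 9)]

Working:
get @ H2 ⇒ 9
put(9) @ H2 ⇒ s:=9
H0 returns (0, ())
H1 returns (0, ())
H2 returns ((0, ()), 9)
H3 returns ((0, ()), 9)
H4 returns [((0, ()), 9)]
= [((0, ()), 9)]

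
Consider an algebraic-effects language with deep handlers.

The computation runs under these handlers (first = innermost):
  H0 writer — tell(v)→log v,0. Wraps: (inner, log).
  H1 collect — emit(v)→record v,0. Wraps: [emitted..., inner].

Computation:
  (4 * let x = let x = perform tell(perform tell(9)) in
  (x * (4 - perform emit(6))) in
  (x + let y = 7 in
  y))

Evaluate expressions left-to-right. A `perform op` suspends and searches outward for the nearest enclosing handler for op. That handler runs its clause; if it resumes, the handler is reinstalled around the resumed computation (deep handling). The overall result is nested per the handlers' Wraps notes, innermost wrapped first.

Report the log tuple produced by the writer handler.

Working:
tell(9) @ H0 ⇒ log+=9
tell(0) @ H0 ⇒ log+=0
emit(6) @ H1 ⇒ out+=6
H0 returns (28, (9, 0))
H1 returns [6, (28, (9, 0))]
= [6, (28, (9, 0))]

Answer: (9, 0)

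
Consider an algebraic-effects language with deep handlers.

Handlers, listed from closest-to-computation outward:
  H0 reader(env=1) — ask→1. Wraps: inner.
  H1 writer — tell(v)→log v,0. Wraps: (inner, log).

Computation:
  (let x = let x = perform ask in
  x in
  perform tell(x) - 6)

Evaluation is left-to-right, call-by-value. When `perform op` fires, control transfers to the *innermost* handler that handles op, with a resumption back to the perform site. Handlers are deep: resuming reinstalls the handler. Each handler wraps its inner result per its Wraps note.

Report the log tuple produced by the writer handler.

Working:
ask @ H0 ⇒ 1
tell(1) @ H1 ⇒ log+=1
H0 returns -6
H1 returns (-6, (1))
= (-6, (1))

Answer: (1)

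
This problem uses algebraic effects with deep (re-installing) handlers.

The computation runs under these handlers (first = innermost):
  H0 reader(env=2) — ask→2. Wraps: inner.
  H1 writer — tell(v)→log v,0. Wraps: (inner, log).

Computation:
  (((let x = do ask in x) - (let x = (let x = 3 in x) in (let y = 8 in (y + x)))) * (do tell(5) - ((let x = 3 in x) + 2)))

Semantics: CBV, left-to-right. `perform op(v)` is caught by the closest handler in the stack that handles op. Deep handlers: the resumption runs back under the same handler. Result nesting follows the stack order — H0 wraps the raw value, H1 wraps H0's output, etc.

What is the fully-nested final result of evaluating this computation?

Answer: (45, (5))

Evaluation trace:
ask @ H0 ⇒ 2
tell(5) @ H1 ⇒ log+=5
H0 returns 45
H1 returns (45, (5))
= (45, (5))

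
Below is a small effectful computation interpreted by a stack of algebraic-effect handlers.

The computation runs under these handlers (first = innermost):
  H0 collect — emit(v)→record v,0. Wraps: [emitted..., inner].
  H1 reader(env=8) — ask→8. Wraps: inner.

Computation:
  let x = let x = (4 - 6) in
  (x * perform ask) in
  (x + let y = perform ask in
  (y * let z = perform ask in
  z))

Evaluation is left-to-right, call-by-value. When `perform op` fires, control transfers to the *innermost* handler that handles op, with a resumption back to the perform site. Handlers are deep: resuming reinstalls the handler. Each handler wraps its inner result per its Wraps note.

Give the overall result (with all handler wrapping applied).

Answer: [48]

Evaluation trace:
ask @ H1 ⇒ 8
ask @ H1 ⇒ 8
ask @ H1 ⇒ 8
H0 returns [48]
H1 returns [48]
= [48]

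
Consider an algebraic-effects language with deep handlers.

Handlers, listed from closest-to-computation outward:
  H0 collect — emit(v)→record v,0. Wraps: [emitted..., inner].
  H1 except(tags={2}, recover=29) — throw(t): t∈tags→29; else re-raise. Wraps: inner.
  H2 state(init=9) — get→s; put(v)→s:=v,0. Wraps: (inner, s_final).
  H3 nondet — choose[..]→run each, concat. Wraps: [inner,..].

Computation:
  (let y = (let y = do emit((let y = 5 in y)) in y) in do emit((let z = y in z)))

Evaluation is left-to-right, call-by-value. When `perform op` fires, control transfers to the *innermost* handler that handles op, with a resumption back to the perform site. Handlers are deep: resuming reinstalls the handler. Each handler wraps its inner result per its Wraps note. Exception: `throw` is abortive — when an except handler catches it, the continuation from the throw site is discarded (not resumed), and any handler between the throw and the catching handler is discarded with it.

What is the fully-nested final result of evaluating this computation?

Step-by-step:
emit(5) @ H0 ⇒ out+=5
emit(0) @ H0 ⇒ out+=0
H0 returns [5, 0, 0]
H1 returns [5, 0, 0]
H2 returns ([5, 0, 0], 9)
H3 returns [([5, 0, 0], 9)]
= [([5, 0, 0], 9)]

Answer: [([5, 0, 0], 9)]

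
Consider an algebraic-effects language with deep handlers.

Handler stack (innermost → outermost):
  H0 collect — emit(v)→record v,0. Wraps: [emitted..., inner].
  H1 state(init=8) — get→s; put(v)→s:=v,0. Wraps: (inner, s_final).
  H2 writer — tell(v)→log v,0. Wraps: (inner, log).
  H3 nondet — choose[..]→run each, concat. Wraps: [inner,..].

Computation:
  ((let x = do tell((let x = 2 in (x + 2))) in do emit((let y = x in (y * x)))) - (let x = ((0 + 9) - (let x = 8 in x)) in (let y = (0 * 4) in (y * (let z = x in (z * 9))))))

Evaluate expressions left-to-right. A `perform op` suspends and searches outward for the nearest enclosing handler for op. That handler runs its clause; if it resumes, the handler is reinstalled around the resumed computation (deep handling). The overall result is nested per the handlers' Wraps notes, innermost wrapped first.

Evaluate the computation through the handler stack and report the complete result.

Answer: [(([0, 0], 8), (4))]

Step-by-step:
tell(4) @ H2 ⇒ log+=4
emit(0) @ H0 ⇒ out+=0
H0 returns [0, 0]
H1 returns ([0, 0], 8)
H2 returns (([0, 0], 8), (4))
H3 returns [(([0, 0], 8), (4))]
= [(([0, 0], 8), (4))]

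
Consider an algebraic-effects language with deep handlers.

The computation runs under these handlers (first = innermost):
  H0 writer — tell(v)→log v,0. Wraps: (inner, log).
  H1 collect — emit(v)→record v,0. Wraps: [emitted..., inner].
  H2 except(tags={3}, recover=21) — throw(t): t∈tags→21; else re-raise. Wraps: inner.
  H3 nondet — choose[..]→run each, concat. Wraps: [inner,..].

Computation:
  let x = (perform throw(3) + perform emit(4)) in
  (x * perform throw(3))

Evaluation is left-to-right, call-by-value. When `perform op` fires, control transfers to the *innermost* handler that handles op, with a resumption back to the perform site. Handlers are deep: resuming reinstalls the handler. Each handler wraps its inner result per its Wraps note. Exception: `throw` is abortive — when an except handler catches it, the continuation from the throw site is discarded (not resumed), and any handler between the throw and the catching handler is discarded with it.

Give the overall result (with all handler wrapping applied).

Answer: [21]

Working:
throw(3) @ H2 caught ⇒ 21
H3 returns [21]
= [21]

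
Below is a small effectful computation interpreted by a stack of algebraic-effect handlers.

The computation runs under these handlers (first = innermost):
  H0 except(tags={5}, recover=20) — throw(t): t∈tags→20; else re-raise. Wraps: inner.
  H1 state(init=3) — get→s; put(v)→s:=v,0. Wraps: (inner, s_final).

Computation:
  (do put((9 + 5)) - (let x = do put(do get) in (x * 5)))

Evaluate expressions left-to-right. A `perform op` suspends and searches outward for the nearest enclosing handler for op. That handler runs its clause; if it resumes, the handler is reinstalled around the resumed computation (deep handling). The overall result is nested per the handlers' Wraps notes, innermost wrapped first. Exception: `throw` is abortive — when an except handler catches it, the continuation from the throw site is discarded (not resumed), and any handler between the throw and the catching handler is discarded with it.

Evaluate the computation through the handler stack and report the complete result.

Answer: (0, 14)

Evaluation trace:
put(14) @ H1 ⇒ s:=14
get @ H1 ⇒ 14
put(14) @ H1 ⇒ s:=14
H0 returns 0
H1 returns (0, 14)
= (0, 14)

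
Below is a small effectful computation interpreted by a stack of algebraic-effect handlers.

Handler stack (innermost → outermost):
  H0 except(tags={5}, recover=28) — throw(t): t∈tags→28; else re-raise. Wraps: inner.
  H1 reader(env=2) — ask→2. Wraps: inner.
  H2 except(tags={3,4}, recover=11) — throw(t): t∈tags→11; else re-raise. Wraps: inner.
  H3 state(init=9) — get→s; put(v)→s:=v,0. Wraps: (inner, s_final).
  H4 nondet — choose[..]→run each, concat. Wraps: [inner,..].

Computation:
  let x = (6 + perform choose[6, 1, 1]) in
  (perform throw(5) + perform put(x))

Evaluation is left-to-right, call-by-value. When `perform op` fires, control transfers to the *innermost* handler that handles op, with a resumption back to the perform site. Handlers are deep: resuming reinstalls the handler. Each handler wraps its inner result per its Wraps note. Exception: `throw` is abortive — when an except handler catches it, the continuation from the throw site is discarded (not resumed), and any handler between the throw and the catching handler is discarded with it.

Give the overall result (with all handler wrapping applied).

Answer: [(28, 9), (28, 9), (28, 9)]

Step-by-step:
choose[6, 1, 1] @ H4
  branch[0] choose=6:
    throw(5) @ H0 caught ⇒ 28
    H1 returns 28
    H2 returns 28
    H3 returns (28, 9)
    H4 returns [(28, 9)]
  branch[1] choose=1:
    throw(5) @ H0 caught ⇒ 28
    H1 returns 28
    H2 returns 28
    H3 returns (28, 9)
    H4 returns [(28, 9)]
  branch[2] choose=1:
    throw(5) @ H0 caught ⇒ 28
    H1 returns 28
    H2 returns 28
    H3 returns (28, 9)
    H4 returns [(28, 9)]
= [(28, 9), (28, 9), (28, 9)]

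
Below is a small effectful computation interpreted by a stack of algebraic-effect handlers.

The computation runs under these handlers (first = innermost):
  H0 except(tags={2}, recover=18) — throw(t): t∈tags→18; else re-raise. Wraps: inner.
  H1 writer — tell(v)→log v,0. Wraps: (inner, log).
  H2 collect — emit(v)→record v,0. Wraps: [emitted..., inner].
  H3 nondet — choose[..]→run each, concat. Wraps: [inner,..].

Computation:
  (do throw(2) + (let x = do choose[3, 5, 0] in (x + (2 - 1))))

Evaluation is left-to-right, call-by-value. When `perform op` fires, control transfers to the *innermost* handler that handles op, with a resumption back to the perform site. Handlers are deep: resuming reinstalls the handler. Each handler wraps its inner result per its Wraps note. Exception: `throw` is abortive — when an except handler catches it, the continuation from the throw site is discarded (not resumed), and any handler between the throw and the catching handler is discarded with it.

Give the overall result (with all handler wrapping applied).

Step-by-step:
throw(2) @ H0 caught ⇒ 18
H1 returns (18, ())
H2 returns [(18, ())]
H3 returns [[(18, ())]]
= [[(18, ())]]

Answer: [[(18, ())]]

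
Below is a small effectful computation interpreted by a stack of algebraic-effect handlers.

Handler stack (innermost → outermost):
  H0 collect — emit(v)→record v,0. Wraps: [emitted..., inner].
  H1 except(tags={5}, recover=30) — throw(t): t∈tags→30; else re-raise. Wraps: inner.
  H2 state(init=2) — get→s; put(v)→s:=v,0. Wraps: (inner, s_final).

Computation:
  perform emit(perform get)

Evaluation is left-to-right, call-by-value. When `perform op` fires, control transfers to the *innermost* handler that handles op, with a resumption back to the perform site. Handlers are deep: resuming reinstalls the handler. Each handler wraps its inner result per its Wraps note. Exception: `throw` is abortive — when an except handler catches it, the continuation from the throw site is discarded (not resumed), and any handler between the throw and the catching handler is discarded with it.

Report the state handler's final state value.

Evaluation trace:
get @ H2 ⇒ 2
emit(2) @ H0 ⇒ out+=2
H0 returns [2, 0]
H1 returns [2, 0]
H2 returns ([2, 0], 2)
= ([2, 0], 2)

Answer: 2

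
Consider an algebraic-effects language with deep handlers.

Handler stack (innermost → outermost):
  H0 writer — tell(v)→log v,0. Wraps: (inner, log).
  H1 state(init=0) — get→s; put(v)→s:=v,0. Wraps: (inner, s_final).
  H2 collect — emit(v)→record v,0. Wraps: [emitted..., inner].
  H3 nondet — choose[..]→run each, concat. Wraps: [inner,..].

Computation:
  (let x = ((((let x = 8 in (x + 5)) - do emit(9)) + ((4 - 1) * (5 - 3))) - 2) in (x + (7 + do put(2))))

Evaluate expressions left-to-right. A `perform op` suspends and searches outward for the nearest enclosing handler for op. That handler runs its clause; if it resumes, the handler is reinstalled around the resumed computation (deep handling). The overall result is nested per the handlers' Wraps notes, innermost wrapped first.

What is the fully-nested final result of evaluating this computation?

Working:
emit(9) @ H2 ⇒ out+=9
put(2) @ H1 ⇒ s:=2
H0 returns (24, ())
H1 returns ((24, ()), 2)
H2 returns [9, ((24, ()), 2)]
H3 returns [[9, ((24, ()), 2)]]
= [[9, ((24, ()), 2)]]

Answer: [[9, ((24, ()), 2)]]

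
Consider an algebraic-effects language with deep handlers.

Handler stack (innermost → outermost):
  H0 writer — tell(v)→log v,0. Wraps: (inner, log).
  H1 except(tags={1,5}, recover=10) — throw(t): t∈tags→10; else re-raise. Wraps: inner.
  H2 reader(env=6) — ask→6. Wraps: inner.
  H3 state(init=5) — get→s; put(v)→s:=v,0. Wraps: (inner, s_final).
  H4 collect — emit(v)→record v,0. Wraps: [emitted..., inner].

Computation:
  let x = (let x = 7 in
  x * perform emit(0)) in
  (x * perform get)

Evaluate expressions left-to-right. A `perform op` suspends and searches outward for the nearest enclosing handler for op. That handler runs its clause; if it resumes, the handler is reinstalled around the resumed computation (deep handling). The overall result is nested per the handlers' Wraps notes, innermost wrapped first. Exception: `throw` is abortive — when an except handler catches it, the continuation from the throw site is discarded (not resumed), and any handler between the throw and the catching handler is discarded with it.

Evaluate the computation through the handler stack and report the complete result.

Evaluation trace:
emit(0) @ H4 ⇒ out+=0
get @ H3 ⇒ 5
H0 returns (0, ())
H1 returns (0, ())
H2 returns (0, ())
H3 returns ((0, ()), 5)
H4 returns [0, ((0, ()), 5)]
= [0, ((0, ()), 5)]

Answer: [0, ((0, ()), 5)]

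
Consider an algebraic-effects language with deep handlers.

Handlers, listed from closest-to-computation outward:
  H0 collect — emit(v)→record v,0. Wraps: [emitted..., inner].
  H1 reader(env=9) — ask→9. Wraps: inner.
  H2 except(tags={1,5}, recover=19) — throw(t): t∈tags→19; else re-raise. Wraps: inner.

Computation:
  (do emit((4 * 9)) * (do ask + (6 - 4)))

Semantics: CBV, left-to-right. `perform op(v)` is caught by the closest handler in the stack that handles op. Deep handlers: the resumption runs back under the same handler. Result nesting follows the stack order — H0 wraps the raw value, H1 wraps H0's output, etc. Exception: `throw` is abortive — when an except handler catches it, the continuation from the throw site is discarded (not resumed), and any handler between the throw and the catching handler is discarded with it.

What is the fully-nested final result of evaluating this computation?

Evaluation trace:
emit(36) @ H0 ⇒ out+=36
ask @ H1 ⇒ 9
H0 returns [36, 0]
H1 returns [36, 0]
H2 returns [36, 0]
= [36, 0]

Answer: [36, 0]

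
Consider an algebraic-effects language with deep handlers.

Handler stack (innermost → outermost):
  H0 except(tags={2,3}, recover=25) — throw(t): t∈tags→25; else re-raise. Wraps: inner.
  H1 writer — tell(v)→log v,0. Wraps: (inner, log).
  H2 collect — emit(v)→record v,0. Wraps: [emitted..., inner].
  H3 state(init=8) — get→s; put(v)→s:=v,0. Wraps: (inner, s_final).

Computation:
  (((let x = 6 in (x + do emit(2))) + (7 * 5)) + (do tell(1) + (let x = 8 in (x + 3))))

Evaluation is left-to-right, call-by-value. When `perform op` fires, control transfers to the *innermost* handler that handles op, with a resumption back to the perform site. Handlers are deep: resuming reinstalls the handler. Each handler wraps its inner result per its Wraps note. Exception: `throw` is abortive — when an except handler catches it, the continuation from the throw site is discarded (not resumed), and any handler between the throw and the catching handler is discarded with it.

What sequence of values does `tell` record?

Evaluation trace:
emit(2) @ H2 ⇒ out+=2
tell(1) @ H1 ⇒ log+=1
H0 returns 52
H1 returns (52, (1))
H2 returns [2, (52, (1))]
H3 returns ([2, (52, (1))], 8)
= ([2, (52, (1))], 8)

Answer: (1)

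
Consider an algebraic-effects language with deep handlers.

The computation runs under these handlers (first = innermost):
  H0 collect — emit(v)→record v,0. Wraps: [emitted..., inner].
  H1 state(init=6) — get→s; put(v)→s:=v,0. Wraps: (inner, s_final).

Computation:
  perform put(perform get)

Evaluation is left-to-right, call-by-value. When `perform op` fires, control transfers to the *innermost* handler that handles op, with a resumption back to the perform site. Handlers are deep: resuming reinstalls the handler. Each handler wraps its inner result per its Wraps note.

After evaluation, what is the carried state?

Answer: 6

Working:
get @ H1 ⇒ 6
put(6) @ H1 ⇒ s:=6
H0 returns [0]
H1 returns ([0], 6)
= ([0], 6)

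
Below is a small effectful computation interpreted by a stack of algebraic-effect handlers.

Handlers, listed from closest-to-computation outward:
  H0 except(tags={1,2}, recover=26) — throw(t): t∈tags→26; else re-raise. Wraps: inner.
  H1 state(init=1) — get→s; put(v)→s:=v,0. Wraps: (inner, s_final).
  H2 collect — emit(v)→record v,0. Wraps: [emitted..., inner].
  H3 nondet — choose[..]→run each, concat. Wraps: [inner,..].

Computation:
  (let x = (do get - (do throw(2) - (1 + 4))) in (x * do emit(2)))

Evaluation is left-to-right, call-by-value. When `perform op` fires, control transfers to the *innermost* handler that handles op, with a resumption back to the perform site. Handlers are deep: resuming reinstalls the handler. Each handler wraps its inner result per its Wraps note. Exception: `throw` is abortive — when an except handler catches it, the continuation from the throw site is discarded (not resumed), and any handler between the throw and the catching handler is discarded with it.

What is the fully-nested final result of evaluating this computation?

Answer: [[(26, 1)]]

Working:
get @ H1 ⇒ 1
throw(2) @ H0 caught ⇒ 26
H1 returns (26, 1)
H2 returns [(26, 1)]
H3 returns [[(26, 1)]]
= [[(26, 1)]]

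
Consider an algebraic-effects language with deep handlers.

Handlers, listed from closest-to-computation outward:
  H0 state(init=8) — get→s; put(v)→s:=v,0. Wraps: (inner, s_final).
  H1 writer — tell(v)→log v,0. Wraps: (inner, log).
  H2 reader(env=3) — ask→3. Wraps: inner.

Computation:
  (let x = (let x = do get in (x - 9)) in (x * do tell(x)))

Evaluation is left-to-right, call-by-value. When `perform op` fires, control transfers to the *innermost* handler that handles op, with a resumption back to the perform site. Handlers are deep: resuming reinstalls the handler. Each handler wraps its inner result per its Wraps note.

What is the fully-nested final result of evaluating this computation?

Working:
get @ H0 ⇒ 8
tell(-1) @ H1 ⇒ log+=-1
H0 returns (0, 8)
H1 returns ((0, 8), (-1))
H2 returns ((0, 8), (-1))
= ((0, 8), (-1))

Answer: ((0, 8), (-1))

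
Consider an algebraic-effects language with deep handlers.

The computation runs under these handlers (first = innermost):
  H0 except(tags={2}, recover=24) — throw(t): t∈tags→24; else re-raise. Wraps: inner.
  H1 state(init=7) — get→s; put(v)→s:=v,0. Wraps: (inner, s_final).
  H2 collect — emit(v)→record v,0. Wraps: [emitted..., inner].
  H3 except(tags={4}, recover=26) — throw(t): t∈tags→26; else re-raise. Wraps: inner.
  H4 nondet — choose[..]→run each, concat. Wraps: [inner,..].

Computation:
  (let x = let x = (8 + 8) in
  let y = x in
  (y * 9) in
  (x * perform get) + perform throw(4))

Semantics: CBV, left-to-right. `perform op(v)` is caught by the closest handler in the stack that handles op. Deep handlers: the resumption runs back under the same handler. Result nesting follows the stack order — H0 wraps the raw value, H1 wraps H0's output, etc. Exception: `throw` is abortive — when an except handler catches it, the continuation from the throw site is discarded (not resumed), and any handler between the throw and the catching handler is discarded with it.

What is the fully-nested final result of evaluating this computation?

Answer: [26]

Evaluation trace:
get @ H1 ⇒ 7
throw(4) @ H0 re-raised
throw(4) @ H3 caught ⇒ 26
H4 returns [26]
= [26]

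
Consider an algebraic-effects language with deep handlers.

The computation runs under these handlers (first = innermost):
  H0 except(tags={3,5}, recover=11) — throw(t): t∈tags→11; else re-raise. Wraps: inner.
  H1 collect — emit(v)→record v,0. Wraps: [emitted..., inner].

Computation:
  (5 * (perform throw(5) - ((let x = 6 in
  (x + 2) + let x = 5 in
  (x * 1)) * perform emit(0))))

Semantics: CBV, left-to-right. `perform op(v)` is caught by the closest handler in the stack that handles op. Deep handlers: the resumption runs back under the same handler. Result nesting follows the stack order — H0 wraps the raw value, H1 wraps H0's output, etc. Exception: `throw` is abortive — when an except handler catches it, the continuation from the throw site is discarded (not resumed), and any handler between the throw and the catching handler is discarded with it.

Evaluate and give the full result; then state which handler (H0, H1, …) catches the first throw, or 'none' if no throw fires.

Working:
throw(5) @ H0 caught ⇒ 11
H1 returns [11]
= [11]

Answer: [11] ; first throw caught by: H0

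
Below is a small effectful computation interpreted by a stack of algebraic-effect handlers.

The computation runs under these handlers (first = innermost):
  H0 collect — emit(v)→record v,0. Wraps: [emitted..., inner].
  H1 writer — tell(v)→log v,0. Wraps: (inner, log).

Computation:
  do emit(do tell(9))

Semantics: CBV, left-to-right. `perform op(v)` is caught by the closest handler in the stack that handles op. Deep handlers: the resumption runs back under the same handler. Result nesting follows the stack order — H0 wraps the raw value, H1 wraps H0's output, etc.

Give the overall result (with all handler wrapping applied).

Answer: ([0, 0], (9))

Working:
tell(9) @ H1 ⇒ log+=9
emit(0) @ H0 ⇒ out+=0
H0 returns [0, 0]
H1 returns ([0, 0], (9))
= ([0, 0], (9))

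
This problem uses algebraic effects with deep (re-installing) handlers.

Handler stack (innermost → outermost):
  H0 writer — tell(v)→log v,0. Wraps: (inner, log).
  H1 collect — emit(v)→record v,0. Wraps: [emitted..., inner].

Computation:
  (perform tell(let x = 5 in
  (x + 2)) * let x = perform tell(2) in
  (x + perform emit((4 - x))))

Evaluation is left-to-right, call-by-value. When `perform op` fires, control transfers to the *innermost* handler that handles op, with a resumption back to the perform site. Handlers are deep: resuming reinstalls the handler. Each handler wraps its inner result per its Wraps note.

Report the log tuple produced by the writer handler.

Answer: (7, 2)

Working:
tell(7) @ H0 ⇒ log+=7
tell(2) @ H0 ⇒ log+=2
emit(4) @ H1 ⇒ out+=4
H0 returns (0, (7, 2))
H1 returns [4, (0, (7, 2))]
= [4, (0, (7, 2))]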